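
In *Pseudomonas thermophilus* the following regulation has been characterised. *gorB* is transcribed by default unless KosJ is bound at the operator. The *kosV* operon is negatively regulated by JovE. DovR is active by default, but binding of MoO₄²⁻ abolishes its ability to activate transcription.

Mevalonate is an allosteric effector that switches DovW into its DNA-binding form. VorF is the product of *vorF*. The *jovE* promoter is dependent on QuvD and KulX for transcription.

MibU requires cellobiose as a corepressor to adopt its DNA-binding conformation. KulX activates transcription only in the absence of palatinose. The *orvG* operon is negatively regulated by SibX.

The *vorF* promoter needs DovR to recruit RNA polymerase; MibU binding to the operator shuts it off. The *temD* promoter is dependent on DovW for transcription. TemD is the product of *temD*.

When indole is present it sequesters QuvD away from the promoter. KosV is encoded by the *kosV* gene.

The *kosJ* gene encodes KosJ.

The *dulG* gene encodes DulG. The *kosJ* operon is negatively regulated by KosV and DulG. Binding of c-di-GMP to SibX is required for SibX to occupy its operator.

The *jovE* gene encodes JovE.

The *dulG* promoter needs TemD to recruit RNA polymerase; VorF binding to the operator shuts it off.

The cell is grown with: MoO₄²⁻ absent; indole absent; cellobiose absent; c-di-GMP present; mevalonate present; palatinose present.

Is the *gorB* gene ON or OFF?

Indole is absent, so QuvD is active.
Palatinose is present, so KulX is inactive.
Required activator KulX is absent, so *jovE* is not transcribed.
So JovE is not produced.
With no repressor bound, *kosV* is transcribed.
So KosV is produced and active.
MoO₄²⁻ is absent, so DovR is active.
Cellobiose is absent, so MibU is inactive.
No repressor is bound and DovR is active, so *vorF* is transcribed.
So VorF is produced and active.
Mevalonate is present, so DovW is active.
No repressor is bound and DovW is active, so *temD* is transcribed.
So TemD is produced and active.
With repressor VorF bound, *dulG* is not transcribed.
So DulG is not produced.
With repressor KosV bound, *kosJ* is not transcribed.
So KosJ is not produced.
With no repressor bound, *gorB* is transcribed.

ON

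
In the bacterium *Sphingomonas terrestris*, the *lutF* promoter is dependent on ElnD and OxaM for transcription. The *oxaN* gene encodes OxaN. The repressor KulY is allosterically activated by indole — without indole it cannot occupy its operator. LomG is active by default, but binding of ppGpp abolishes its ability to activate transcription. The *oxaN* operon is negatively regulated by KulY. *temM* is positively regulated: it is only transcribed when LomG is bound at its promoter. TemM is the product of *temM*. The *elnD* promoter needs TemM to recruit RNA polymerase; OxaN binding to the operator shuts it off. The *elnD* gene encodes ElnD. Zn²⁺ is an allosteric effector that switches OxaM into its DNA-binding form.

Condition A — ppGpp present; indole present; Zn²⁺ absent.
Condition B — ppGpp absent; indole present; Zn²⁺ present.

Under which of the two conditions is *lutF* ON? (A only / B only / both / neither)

B only

Condition A:
ppGpp is present, so LomG is inactive.
Required activator LomG is absent, so *temM* is not transcribed.
So TemM is not produced.
Indole is present, so KulY is active.
With repressor KulY bound, *oxaN* is not transcribed.
So OxaN is not produced.
Required activator TemM is absent, so *elnD* is not transcribed.
So ElnD is not produced.
Zn²⁺ is absent, so OxaM is inactive.
Required activator ElnD is absent, so *lutF* is not transcribed.
→ *lutF* is OFF in A.
Condition B:
ppGpp is absent, so LomG is active.
No repressor is bound and LomG is active, so *temM* is transcribed.
So TemM is produced and active.
Indole is present, so KulY is active.
With repressor KulY bound, *oxaN* is not transcribed.
So OxaN is not produced.
No repressor is bound and TemM is active, so *elnD* is transcribed.
So ElnD is produced and active.
Zn²⁺ is present, so OxaM is active.
No repressor is bound and ElnD and OxaM are active, so *lutF* is transcribed.
→ *lutF* is ON in B.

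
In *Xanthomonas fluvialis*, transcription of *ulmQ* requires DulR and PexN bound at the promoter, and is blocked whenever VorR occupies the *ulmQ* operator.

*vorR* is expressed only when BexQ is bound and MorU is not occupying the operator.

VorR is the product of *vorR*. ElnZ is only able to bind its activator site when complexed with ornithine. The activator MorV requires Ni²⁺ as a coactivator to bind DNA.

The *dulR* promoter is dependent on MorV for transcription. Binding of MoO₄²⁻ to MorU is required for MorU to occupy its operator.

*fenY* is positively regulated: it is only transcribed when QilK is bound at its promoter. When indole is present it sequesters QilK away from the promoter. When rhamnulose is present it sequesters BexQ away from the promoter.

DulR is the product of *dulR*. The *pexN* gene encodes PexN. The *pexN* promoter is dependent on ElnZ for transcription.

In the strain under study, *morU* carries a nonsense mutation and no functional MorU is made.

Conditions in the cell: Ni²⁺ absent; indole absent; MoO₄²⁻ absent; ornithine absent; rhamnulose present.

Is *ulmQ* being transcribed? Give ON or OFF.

Ni²⁺ is absent, so MorV is inactive.
Required activator MorV is absent, so *dulR* is not transcribed.
So DulR is not produced.
MorU is non-functional in this strain, so it has no effect.
Rhamnulose is present, so BexQ is inactive.
Required activator BexQ is absent, so *vorR* is not transcribed.
So VorR is not produced.
Ornithine is absent, so ElnZ is inactive.
Required activator ElnZ is absent, so *pexN* is not transcribed.
So PexN is not produced.
Required activator DulR is absent, so *ulmQ* is not transcribed.

OFF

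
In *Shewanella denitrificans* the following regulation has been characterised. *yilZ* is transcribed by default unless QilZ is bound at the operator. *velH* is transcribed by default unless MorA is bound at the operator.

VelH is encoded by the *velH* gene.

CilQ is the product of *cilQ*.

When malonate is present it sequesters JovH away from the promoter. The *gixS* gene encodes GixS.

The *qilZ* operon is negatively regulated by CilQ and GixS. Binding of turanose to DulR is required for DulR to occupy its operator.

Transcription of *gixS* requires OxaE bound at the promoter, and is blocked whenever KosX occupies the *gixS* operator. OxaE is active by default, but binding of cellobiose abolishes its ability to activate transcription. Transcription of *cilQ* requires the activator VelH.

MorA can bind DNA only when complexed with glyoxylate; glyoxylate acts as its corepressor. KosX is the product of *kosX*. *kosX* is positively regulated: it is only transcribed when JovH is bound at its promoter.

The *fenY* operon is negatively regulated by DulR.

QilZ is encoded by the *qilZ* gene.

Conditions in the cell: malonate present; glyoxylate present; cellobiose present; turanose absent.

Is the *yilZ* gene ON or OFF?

OFF

Glyoxylate is present, so MorA is active.
With repressor MorA bound, *velH* is not transcribed.
So VelH is not produced.
Required activator VelH is absent, so *cilQ* is not transcribed.
So CilQ is not produced.
Malonate is present, so JovH is inactive.
Required activator JovH is absent, so *kosX* is not transcribed.
So KosX is not produced.
Cellobiose is present, so OxaE is inactive.
Required activator OxaE is absent, so *gixS* is not transcribed.
So GixS is not produced.
With no repressor bound, *qilZ* is transcribed.
So QilZ is produced and active.
With repressor QilZ bound, *yilZ* is not transcribed.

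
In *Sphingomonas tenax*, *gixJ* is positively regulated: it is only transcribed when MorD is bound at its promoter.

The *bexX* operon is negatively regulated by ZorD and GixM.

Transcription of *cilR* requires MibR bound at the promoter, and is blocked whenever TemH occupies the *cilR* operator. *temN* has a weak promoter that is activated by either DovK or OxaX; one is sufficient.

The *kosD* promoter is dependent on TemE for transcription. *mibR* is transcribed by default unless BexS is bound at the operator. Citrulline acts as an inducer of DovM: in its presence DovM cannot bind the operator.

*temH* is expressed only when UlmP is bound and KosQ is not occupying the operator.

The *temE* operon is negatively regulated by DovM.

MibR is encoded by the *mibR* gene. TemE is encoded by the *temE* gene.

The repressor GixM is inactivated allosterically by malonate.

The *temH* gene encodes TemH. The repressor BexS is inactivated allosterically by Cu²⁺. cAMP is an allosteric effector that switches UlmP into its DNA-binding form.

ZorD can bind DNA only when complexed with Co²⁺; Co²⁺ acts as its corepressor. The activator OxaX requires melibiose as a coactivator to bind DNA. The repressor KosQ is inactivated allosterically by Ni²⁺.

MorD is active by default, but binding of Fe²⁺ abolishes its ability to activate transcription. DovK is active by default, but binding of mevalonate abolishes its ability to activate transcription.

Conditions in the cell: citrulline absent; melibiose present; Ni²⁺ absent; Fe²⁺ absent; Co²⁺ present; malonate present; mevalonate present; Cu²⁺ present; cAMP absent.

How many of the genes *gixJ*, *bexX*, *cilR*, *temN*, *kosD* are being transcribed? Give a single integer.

3

Fe²⁺ is absent, so MorD is active.
No repressor is bound and MorD is active, so *gixJ* is transcribed.
→ *gixJ* is ON.
Co²⁺ is present, so ZorD is active.
Malonate is present, so GixM is inactive.
With repressor ZorD bound, *bexX* is not transcribed.
→ *bexX* is OFF.
Cu²⁺ is present, so BexS is inactive.
With no repressor bound, *mibR* is transcribed.
So MibR is produced and active.
Ni²⁺ is absent, so KosQ is active.
cAMP is absent, so UlmP is inactive.
With repressor KosQ bound, *temH* is not transcribed.
So TemH is not produced.
No repressor is bound and MibR is active, so *cilR* is transcribed.
→ *cilR* is ON.
Mevalonate is present, so DovK is inactive.
Melibiose is present, so OxaX is active.
Activator OxaX is present, so *temN* is transcribed.
→ *temN* is ON.
Citrulline is absent, so DovM is active.
With repressor DovM bound, *temE* is not transcribed.
So TemE is not produced.
Required activator TemE is absent, so *kosD* is not transcribed.
→ *kosD* is OFF.
3 of the 5 genes are transcribed.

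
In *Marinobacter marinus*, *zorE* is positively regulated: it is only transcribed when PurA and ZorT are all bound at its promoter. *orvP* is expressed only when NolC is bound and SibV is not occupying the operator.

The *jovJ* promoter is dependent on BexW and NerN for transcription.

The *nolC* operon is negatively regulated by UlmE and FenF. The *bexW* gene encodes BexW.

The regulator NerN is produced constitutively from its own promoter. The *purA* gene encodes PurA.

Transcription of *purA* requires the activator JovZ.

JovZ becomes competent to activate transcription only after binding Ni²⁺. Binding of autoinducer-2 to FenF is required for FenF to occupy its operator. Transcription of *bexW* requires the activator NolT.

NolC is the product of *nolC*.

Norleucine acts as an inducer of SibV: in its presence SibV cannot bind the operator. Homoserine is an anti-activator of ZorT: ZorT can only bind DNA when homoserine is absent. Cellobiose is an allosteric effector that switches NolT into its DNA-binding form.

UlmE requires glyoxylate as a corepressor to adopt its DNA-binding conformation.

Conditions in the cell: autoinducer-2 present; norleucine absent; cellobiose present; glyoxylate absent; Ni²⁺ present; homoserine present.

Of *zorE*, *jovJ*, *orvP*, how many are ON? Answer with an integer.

Ni²⁺ is present, so JovZ is active.
No repressor is bound and JovZ is active, so *purA* is transcribed.
So PurA is produced and active.
Homoserine is present, so ZorT is inactive.
Required activator ZorT is absent, so *zorE* is not transcribed.
→ *zorE* is OFF.
Cellobiose is present, so NolT is active.
No repressor is bound and NolT is active, so *bexW* is transcribed.
So BexW is produced and active.
NerN is produced constitutively and is active.
No repressor is bound and BexW and NerN are active, so *jovJ* is transcribed.
→ *jovJ* is ON.
Glyoxylate is absent, so UlmE is inactive.
Autoinducer-2 is present, so FenF is active.
With repressor FenF bound, *nolC* is not transcribed.
So NolC is not produced.
Norleucine is absent, so SibV is active.
With repressor SibV bound, *orvP* is not transcribed.
→ *orvP* is OFF.
1 of the 3 genes is transcribed.

1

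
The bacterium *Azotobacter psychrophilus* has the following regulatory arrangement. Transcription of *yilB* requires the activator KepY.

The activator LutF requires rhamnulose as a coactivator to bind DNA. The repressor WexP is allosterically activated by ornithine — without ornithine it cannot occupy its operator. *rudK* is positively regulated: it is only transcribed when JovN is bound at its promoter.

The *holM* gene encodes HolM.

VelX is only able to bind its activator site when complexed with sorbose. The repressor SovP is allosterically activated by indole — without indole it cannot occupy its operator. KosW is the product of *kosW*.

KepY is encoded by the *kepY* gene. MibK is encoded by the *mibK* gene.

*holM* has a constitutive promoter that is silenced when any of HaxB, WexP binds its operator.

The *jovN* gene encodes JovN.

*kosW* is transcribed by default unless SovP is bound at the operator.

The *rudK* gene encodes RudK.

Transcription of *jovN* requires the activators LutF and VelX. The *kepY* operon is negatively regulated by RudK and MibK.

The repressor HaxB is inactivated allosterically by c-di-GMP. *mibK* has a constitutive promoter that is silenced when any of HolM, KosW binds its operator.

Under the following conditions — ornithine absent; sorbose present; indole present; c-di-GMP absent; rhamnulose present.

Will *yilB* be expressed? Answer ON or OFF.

OFF

Rhamnulose is present, so LutF is active.
Sorbose is present, so VelX is active.
No repressor is bound and LutF and VelX are active, so *jovN* is transcribed.
So JovN is produced and active.
No repressor is bound and JovN is active, so *rudK* is transcribed.
So RudK is produced and active.
c-di-GMP is absent, so HaxB is active.
Ornithine is absent, so WexP is inactive.
With repressor HaxB bound, *holM* is not transcribed.
So HolM is not produced.
Indole is present, so SovP is active.
With repressor SovP bound, *kosW* is not transcribed.
So KosW is not produced.
With no repressor bound, *mibK* is transcribed.
So MibK is produced and active.
With repressor RudK bound, *kepY* is not transcribed.
So KepY is not produced.
Required activator KepY is absent, so *yilB* is not transcribed.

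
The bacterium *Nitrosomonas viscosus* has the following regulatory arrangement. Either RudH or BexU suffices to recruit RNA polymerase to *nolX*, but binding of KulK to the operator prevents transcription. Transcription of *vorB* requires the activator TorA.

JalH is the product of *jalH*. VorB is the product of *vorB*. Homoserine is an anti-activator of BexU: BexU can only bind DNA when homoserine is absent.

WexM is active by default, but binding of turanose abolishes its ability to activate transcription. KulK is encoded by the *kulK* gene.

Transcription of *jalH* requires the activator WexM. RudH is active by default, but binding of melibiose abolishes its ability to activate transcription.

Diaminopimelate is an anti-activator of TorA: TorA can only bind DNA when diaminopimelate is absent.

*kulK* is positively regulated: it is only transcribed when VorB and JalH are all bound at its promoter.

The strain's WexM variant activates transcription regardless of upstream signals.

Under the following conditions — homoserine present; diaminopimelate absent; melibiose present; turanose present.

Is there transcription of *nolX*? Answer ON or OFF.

OFF

Melibiose is present, so RudH is inactive.
Homoserine is present, so BexU is inactive.
Diaminopimelate is absent, so TorA is active.
No repressor is bound and TorA is active, so *vorB* is transcribed.
So VorB is produced and active.
WexM is constitutively active in this strain.
No repressor is bound and WexM is active, so *jalH* is transcribed.
So JalH is produced and active.
No repressor is bound and VorB and JalH are active, so *kulK* is transcribed.
So KulK is produced and active.
With repressor KulK bound, *nolX* is not transcribed.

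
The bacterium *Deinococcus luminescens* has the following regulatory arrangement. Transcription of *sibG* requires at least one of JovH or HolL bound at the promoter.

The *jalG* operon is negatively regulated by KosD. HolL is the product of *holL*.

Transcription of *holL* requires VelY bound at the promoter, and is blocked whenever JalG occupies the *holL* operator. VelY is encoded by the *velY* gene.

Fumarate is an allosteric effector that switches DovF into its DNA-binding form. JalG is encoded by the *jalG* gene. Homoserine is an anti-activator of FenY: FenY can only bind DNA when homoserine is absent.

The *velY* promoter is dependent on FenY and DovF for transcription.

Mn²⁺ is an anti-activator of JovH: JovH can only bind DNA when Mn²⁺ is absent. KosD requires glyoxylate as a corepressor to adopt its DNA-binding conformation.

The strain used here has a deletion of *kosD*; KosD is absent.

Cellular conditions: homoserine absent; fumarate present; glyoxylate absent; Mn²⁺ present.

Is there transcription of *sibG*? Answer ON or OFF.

OFF

Mn²⁺ is present, so JovH is inactive.
KosD is non-functional in this strain, so it has no effect.
With no repressor bound, *jalG* is transcribed.
So JalG is produced and active.
Homoserine is absent, so FenY is active.
Fumarate is present, so DovF is active.
No repressor is bound and FenY and DovF are active, so *velY* is transcribed.
So VelY is produced and active.
With repressor JalG bound, *holL* is not transcribed.
So HolL is not produced.
No activator is available at the *sibG* promoter, so *sibG* is not transcribed.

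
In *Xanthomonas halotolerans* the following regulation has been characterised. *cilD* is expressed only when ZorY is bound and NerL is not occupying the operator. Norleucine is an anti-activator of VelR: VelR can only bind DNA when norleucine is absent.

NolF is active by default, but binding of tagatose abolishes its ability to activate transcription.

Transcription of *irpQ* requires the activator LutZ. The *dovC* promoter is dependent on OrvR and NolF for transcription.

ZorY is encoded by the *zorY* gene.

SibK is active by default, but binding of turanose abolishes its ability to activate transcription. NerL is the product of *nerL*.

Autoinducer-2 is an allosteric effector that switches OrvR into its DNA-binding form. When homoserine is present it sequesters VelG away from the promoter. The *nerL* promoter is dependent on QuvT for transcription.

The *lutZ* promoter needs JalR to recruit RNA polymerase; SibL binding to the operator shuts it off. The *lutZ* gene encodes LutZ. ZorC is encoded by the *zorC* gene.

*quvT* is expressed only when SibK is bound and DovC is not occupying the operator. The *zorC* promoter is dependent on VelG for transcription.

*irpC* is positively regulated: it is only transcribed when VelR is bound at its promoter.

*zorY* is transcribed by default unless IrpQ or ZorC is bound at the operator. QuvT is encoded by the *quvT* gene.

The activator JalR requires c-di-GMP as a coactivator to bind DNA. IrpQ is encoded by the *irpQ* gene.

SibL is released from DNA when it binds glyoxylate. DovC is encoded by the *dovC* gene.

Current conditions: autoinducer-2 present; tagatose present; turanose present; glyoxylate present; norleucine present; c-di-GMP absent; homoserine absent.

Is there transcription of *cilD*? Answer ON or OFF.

Glyoxylate is present, so SibL is inactive.
c-di-GMP is absent, so JalR is inactive.
Required activator JalR is absent, so *lutZ* is not transcribed.
So LutZ is not produced.
Required activator LutZ is absent, so *irpQ* is not transcribed.
So IrpQ is not produced.
Homoserine is absent, so VelG is active.
No repressor is bound and VelG is active, so *zorC* is transcribed.
So ZorC is produced and active.
With repressor ZorC bound, *zorY* is not transcribed.
So ZorY is not produced.
Autoinducer-2 is present, so OrvR is active.
Tagatose is present, so NolF is inactive.
Required activator NolF is absent, so *dovC* is not transcribed.
So DovC is not produced.
Turanose is present, so SibK is inactive.
Required activator SibK is absent, so *quvT* is not transcribed.
So QuvT is not produced.
Required activator QuvT is absent, so *nerL* is not transcribed.
So NerL is not produced.
Required activator ZorY is absent, so *cilD* is not transcribed.

OFF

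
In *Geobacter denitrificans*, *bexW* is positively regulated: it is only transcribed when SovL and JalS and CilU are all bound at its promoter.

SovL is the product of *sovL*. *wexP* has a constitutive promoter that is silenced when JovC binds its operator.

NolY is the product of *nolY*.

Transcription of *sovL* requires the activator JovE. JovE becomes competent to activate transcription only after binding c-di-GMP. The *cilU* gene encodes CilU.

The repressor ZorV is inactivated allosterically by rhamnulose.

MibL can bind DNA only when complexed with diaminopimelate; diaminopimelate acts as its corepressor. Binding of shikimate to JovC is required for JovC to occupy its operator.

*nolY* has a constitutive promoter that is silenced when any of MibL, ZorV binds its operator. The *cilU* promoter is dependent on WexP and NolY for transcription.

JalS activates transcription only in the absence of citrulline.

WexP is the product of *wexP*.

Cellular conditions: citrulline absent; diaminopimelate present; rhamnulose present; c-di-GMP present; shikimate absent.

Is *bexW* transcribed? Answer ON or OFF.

OFF

c-di-GMP is present, so JovE is active.
No repressor is bound and JovE is active, so *sovL* is transcribed.
So SovL is produced and active.
Citrulline is absent, so JalS is active.
Shikimate is absent, so JovC is inactive.
With no repressor bound, *wexP* is transcribed.
So WexP is produced and active.
Diaminopimelate is present, so MibL is active.
Rhamnulose is present, so ZorV is inactive.
With repressor MibL bound, *nolY* is not transcribed.
So NolY is not produced.
Required activator NolY is absent, so *cilU* is not transcribed.
So CilU is not produced.
Required activator CilU is absent, so *bexW* is not transcribed.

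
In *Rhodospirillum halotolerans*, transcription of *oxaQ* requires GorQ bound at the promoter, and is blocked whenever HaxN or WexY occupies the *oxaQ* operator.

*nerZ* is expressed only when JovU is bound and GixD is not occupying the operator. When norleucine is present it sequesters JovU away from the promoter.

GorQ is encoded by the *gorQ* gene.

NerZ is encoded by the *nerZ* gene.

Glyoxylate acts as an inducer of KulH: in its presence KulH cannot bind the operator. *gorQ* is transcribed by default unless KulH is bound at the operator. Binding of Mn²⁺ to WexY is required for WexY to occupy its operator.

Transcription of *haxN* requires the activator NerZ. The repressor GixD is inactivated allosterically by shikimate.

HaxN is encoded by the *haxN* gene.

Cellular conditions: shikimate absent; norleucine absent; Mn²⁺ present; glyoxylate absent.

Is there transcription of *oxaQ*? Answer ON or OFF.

Norleucine is absent, so JovU is active.
Shikimate is absent, so GixD is active.
With repressor GixD bound, *nerZ* is not transcribed.
So NerZ is not produced.
Required activator NerZ is absent, so *haxN* is not transcribed.
So HaxN is not produced.
Glyoxylate is absent, so KulH is active.
With repressor KulH bound, *gorQ* is not transcribed.
So GorQ is not produced.
Mn²⁺ is present, so WexY is active.
With repressor WexY bound, *oxaQ* is not transcribed.

OFF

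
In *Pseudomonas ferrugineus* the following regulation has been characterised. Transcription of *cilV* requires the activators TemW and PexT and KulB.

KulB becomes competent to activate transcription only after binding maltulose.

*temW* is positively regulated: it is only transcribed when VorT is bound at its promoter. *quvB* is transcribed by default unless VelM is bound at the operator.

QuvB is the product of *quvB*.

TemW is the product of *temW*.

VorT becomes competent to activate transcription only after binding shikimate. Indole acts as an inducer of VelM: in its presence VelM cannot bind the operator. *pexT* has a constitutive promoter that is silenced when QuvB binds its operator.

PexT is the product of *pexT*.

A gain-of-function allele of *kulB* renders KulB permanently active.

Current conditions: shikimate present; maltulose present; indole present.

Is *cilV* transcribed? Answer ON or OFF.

OFF

Shikimate is present, so VorT is active.
No repressor is bound and VorT is active, so *temW* is transcribed.
So TemW is produced and active.
Indole is present, so VelM is inactive.
With no repressor bound, *quvB* is transcribed.
So QuvB is produced and active.
With repressor QuvB bound, *pexT* is not transcribed.
So PexT is not produced.
KulB is constitutively active in this strain.
Required activator PexT is absent, so *cilV* is not transcribed.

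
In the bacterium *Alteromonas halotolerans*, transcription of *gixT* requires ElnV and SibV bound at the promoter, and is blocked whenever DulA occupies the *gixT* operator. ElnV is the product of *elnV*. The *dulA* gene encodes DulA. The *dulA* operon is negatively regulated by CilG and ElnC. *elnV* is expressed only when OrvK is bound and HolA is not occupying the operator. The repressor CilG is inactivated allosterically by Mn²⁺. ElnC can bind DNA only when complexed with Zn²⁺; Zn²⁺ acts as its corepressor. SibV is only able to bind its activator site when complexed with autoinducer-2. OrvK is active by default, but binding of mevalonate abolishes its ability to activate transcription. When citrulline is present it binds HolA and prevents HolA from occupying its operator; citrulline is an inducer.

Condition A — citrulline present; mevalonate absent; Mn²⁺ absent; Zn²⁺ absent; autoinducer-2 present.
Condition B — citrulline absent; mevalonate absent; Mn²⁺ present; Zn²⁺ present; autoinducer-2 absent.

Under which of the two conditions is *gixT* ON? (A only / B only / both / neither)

Condition A:
Citrulline is present, so HolA is inactive.
Mevalonate is absent, so OrvK is active.
No repressor is bound and OrvK is active, so *elnV* is transcribed.
So ElnV is produced and active.
Mn²⁺ is absent, so CilG is active.
Zn²⁺ is absent, so ElnC is inactive.
With repressor CilG bound, *dulA* is not transcribed.
So DulA is not produced.
Autoinducer-2 is present, so SibV is active.
No repressor is bound and ElnV and SibV are active, so *gixT* is transcribed.
→ *gixT* is ON in A.
Condition B:
Citrulline is absent, so HolA is active.
Mevalonate is absent, so OrvK is active.
With repressor HolA bound, *elnV* is not transcribed.
So ElnV is not produced.
Mn²⁺ is present, so CilG is inactive.
Zn²⁺ is present, so ElnC is active.
With repressor ElnC bound, *dulA* is not transcribed.
So DulA is not produced.
Autoinducer-2 is absent, so SibV is inactive.
Required activator ElnV is absent, so *gixT* is not transcribed.
→ *gixT* is OFF in B.

A only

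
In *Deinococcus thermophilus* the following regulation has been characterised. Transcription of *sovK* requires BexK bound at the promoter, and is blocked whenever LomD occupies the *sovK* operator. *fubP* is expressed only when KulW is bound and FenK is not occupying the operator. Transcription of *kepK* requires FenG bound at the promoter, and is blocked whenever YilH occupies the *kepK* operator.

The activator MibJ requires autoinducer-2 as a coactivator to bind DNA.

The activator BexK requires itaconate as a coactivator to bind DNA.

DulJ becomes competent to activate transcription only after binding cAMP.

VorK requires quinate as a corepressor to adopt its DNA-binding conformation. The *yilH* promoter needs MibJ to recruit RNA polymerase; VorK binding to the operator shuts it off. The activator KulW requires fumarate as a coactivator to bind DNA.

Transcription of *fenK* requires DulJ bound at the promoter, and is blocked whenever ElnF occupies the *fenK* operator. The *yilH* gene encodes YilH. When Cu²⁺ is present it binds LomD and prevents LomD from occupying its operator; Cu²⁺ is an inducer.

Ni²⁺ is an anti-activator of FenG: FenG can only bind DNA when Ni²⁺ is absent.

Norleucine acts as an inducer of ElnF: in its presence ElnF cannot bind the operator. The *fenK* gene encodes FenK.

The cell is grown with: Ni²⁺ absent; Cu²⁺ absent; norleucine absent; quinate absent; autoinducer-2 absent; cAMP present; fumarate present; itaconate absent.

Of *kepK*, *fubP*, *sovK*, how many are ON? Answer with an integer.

Quinate is absent, so VorK is inactive.
Autoinducer-2 is absent, so MibJ is inactive.
Required activator MibJ is absent, so *yilH* is not transcribed.
So YilH is not produced.
Ni²⁺ is absent, so FenG is active.
No repressor is bound and FenG is active, so *kepK* is transcribed.
→ *kepK* is ON.
Fumarate is present, so KulW is active.
Norleucine is absent, so ElnF is active.
cAMP is present, so DulJ is active.
With repressor ElnF bound, *fenK* is not transcribed.
So FenK is not produced.
No repressor is bound and KulW is active, so *fubP* is transcribed.
→ *fubP* is ON.
Cu²⁺ is absent, so LomD is active.
Itaconate is absent, so BexK is inactive.
With repressor LomD bound, *sovK* is not transcribed.
→ *sovK* is OFF.
2 of the 3 genes are transcribed.

2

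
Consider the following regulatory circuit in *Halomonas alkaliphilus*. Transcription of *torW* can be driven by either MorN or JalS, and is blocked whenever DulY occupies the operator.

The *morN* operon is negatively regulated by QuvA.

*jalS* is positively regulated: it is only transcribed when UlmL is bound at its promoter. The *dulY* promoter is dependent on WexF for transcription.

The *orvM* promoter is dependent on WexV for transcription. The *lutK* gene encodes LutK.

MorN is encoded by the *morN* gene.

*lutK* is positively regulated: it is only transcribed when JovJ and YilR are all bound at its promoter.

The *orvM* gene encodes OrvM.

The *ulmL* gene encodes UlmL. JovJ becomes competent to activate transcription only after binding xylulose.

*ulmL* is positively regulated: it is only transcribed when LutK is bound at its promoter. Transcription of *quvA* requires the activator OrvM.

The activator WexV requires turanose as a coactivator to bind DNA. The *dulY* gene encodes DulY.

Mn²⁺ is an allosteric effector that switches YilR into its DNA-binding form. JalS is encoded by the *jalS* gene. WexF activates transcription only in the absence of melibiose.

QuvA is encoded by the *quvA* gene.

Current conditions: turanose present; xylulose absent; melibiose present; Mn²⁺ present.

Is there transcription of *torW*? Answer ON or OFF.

OFF

Turanose is present, so WexV is active.
No repressor is bound and WexV is active, so *orvM* is transcribed.
So OrvM is produced and active.
No repressor is bound and OrvM is active, so *quvA* is transcribed.
So QuvA is produced and active.
With repressor QuvA bound, *morN* is not transcribed.
So MorN is not produced.
Melibiose is present, so WexF is inactive.
Required activator WexF is absent, so *dulY* is not transcribed.
So DulY is not produced.
Xylulose is absent, so JovJ is inactive.
Mn²⁺ is present, so YilR is active.
Required activator JovJ is absent, so *lutK* is not transcribed.
So LutK is not produced.
Required activator LutK is absent, so *ulmL* is not transcribed.
So UlmL is not produced.
Required activator UlmL is absent, so *jalS* is not transcribed.
So JalS is not produced.
No activator is available at the *torW* promoter, so *torW* is not transcribed.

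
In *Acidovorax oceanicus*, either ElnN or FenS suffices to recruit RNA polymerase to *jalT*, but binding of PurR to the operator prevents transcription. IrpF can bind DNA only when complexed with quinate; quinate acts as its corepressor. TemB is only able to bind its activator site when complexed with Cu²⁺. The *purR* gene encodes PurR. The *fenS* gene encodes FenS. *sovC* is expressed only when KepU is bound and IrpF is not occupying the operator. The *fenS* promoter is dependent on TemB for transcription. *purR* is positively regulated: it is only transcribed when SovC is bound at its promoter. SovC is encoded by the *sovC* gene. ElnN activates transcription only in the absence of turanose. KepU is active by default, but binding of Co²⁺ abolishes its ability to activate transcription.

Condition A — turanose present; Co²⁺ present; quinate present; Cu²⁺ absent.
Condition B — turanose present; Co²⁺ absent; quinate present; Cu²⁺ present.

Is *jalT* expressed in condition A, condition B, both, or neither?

Condition A:
Turanose is present, so ElnN is inactive.
Co²⁺ is present, so KepU is inactive.
Quinate is present, so IrpF is active.
With repressor IrpF bound, *sovC* is not transcribed.
So SovC is not produced.
Required activator SovC is absent, so *purR* is not transcribed.
So PurR is not produced.
Cu²⁺ is absent, so TemB is inactive.
Required activator TemB is absent, so *fenS* is not transcribed.
So FenS is not produced.
No activator is available at the *jalT* promoter, so *jalT* is not transcribed.
→ *jalT* is OFF in A.
Condition B:
Turanose is present, so ElnN is inactive.
Co²⁺ is absent, so KepU is active.
Quinate is present, so IrpF is active.
With repressor IrpF bound, *sovC* is not transcribed.
So SovC is not produced.
Required activator SovC is absent, so *purR* is not transcribed.
So PurR is not produced.
Cu²⁺ is present, so TemB is active.
No repressor is bound and TemB is active, so *fenS* is transcribed.
So FenS is produced and active.
Activator FenS is present, so *jalT* is transcribed.
→ *jalT* is ON in B.

B only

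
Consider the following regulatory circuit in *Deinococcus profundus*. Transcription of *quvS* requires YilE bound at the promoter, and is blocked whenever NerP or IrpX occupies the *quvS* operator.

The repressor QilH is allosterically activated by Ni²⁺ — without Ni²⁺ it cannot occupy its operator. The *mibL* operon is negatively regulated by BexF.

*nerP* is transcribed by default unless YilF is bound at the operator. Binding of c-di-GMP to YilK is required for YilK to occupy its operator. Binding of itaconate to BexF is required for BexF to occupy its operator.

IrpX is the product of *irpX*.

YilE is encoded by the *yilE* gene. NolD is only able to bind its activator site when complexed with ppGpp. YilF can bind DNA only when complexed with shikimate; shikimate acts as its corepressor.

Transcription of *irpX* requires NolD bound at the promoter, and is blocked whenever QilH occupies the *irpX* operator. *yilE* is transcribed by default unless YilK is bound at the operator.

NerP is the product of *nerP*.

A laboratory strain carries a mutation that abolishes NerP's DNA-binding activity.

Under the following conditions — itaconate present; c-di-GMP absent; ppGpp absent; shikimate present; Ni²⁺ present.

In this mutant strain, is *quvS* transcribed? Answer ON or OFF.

ON

NerP is non-functional in this strain, so it has no effect.
c-di-GMP is absent, so YilK is inactive.
With no repressor bound, *yilE* is transcribed.
So YilE is produced and active.
Ni²⁺ is present, so QilH is active.
ppGpp is absent, so NolD is inactive.
With repressor QilH bound, *irpX* is not transcribed.
So IrpX is not produced.
No repressor is bound and YilE is active, so *quvS* is transcribed.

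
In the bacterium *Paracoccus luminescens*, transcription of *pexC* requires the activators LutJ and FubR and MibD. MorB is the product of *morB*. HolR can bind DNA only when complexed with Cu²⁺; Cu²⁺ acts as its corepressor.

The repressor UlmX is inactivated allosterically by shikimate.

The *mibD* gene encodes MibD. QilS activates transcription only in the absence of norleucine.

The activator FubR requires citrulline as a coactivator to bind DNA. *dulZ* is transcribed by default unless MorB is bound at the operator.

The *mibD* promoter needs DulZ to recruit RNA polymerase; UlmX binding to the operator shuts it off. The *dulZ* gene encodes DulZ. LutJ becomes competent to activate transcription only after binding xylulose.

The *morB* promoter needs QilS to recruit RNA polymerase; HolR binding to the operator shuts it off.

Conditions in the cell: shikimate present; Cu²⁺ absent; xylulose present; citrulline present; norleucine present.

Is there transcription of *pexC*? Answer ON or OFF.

Xylulose is present, so LutJ is active.
Citrulline is present, so FubR is active.
Cu²⁺ is absent, so HolR is inactive.
Norleucine is present, so QilS is inactive.
Required activator QilS is absent, so *morB* is not transcribed.
So MorB is not produced.
With no repressor bound, *dulZ* is transcribed.
So DulZ is produced and active.
Shikimate is present, so UlmX is inactive.
No repressor is bound and DulZ is active, so *mibD* is transcribed.
So MibD is produced and active.
No repressor is bound and LutJ and FubR and MibD are active, so *pexC* is transcribed.

ON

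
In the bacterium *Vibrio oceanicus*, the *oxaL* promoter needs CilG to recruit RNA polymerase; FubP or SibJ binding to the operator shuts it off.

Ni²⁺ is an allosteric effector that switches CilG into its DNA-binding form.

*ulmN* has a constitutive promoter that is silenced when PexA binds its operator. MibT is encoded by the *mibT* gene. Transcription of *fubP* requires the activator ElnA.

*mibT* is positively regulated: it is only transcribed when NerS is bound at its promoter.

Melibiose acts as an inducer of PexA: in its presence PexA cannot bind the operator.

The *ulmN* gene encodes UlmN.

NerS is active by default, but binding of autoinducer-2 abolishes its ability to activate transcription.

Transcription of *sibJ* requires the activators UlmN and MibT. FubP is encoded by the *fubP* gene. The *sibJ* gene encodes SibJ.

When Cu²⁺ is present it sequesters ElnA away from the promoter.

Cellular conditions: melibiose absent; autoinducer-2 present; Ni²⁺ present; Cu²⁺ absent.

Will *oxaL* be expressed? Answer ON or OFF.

Ni²⁺ is present, so CilG is active.
Cu²⁺ is absent, so ElnA is active.
No repressor is bound and ElnA is active, so *fubP* is transcribed.
So FubP is produced and active.
Melibiose is absent, so PexA is active.
With repressor PexA bound, *ulmN* is not transcribed.
So UlmN is not produced.
Autoinducer-2 is present, so NerS is inactive.
Required activator NerS is absent, so *mibT* is not transcribed.
So MibT is not produced.
Required activator UlmN is absent, so *sibJ* is not transcribed.
So SibJ is not produced.
With repressor FubP bound, *oxaL* is not transcribed.

OFF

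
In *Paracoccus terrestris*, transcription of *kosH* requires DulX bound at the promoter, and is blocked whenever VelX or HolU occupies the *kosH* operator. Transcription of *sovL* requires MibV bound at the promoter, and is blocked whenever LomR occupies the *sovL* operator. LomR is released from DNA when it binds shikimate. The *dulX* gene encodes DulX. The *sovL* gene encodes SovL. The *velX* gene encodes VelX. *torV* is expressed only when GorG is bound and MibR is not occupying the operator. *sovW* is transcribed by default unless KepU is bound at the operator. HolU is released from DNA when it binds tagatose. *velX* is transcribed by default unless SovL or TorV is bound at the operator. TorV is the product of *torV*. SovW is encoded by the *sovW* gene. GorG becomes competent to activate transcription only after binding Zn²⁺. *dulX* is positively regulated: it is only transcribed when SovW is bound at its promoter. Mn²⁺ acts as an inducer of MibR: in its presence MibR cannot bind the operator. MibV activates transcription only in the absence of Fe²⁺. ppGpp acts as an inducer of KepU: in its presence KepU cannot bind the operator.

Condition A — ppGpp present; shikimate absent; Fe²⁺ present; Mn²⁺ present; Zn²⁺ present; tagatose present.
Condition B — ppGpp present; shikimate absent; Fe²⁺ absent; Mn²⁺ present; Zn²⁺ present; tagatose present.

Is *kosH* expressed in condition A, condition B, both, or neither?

both

Condition A:
ppGpp is present, so KepU is inactive.
With no repressor bound, *sovW* is transcribed.
So SovW is produced and active.
No repressor is bound and SovW is active, so *dulX* is transcribed.
So DulX is produced and active.
Shikimate is absent, so LomR is active.
Fe²⁺ is present, so MibV is inactive.
With repressor LomR bound, *sovL* is not transcribed.
So SovL is not produced.
Mn²⁺ is present, so MibR is inactive.
Zn²⁺ is present, so GorG is active.
No repressor is bound and GorG is active, so *torV* is transcribed.
So TorV is produced and active.
With repressor TorV bound, *velX* is not transcribed.
So VelX is not produced.
Tagatose is present, so HolU is inactive.
No repressor is bound and DulX is active, so *kosH* is transcribed.
→ *kosH* is ON in A.
Condition B:
ppGpp is present, so KepU is inactive.
With no repressor bound, *sovW* is transcribed.
So SovW is produced and active.
No repressor is bound and SovW is active, so *dulX* is transcribed.
So DulX is produced and active.
Shikimate is absent, so LomR is active.
Fe²⁺ is absent, so MibV is active.
With repressor LomR bound, *sovL* is not transcribed.
So SovL is not produced.
Mn²⁺ is present, so MibR is inactive.
Zn²⁺ is present, so GorG is active.
No repressor is bound and GorG is active, so *torV* is transcribed.
So TorV is produced and active.
With repressor TorV bound, *velX* is not transcribed.
So VelX is not produced.
Tagatose is present, so HolU is inactive.
No repressor is bound and DulX is active, so *kosH* is transcribed.
→ *kosH* is ON in B.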